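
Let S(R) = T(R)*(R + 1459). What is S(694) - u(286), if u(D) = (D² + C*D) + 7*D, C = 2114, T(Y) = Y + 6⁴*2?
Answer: 6386356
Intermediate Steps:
T(Y) = 2592 + Y (T(Y) = Y + 1296*2 = Y + 2592 = 2592 + Y)
u(D) = D² + 2121*D (u(D) = (D² + 2114*D) + 7*D = D² + 2121*D)
S(R) = (1459 + R)*(2592 + R) (S(R) = (2592 + R)*(R + 1459) = (2592 + R)*(1459 + R) = (1459 + R)*(2592 + R))
S(694) - u(286) = (1459 + 694)*(2592 + 694) - 286*(2121 + 286) = 2153*3286 - 286*2407 = 7074758 - 1*688402 = 7074758 - 688402 = 6386356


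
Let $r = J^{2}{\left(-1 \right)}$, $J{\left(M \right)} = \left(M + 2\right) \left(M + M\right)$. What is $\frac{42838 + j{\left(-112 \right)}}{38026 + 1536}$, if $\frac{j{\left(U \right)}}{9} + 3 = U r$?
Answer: $\frac{38779}{39562} \approx 0.98021$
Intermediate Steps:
$J{\left(M \right)} = 2 M \left(2 + M\right)$ ($J{\left(M \right)} = \left(2 + M\right) 2 M = 2 M \left(2 + M\right)$)
$r = 4$ ($r = \left(2 \left(-1\right) \left(2 - 1\right)\right)^{2} = \left(2 \left(-1\right) 1\right)^{2} = \left(-2\right)^{2} = 4$)
$j{\left(U \right)} = -27 + 36 U$ ($j{\left(U \right)} = -27 + 9 U 4 = -27 + 9 \cdot 4 U = -27 + 36 U$)
$\frac{42838 + j{\left(-112 \right)}}{38026 + 1536} = \frac{42838 + \left(-27 + 36 \left(-112\right)\right)}{38026 + 1536} = \frac{42838 - 4059}{39562} = \left(42838 - 4059\right) \frac{1}{39562} = 38779 \cdot \frac{1}{39562} = \frac{38779}{39562}$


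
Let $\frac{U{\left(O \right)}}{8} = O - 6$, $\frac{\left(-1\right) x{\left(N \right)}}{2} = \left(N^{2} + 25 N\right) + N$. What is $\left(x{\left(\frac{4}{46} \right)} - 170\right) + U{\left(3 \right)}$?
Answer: $- \frac{105026}{529} \approx -198.54$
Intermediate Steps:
$x{\left(N \right)} = - 52 N - 2 N^{2}$ ($x{\left(N \right)} = - 2 \left(\left(N^{2} + 25 N\right) + N\right) = - 2 \left(N^{2} + 26 N\right) = - 52 N - 2 N^{2}$)
$U{\left(O \right)} = -48 + 8 O$ ($U{\left(O \right)} = 8 \left(O - 6\right) = 8 \left(-6 + O\right) = -48 + 8 O$)
$\left(x{\left(\frac{4}{46} \right)} - 170\right) + U{\left(3 \right)} = \left(- 2 \cdot \frac{4}{46} \left(26 + \frac{4}{46}\right) - 170\right) + \left(-48 + 8 \cdot 3\right) = \left(- 2 \cdot 4 \cdot \frac{1}{46} \left(26 + 4 \cdot \frac{1}{46}\right) - 170\right) + \left(-48 + 24\right) = \left(\left(-2\right) \frac{2}{23} \left(26 + \frac{2}{23}\right) - 170\right) - 24 = \left(\left(-2\right) \frac{2}{23} \cdot \frac{600}{23} - 170\right) - 24 = \left(- \frac{2400}{529} - 170\right) - 24 = - \frac{92330}{529} - 24 = - \frac{105026}{529}$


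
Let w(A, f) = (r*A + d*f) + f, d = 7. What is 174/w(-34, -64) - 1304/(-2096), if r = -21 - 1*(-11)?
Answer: -2194/5633 ≈ -0.38949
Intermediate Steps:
r = -10 (r = -21 + 11 = -10)
w(A, f) = -10*A + 8*f (w(A, f) = (-10*A + 7*f) + f = -10*A + 8*f)
174/w(-34, -64) - 1304/(-2096) = 174/(-10*(-34) + 8*(-64)) - 1304/(-2096) = 174/(340 - 512) - 1304*(-1/2096) = 174/(-172) + 163/262 = 174*(-1/172) + 163/262 = -87/86 + 163/262 = -2194/5633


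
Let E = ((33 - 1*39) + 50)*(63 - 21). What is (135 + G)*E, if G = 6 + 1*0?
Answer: 260568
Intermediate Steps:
G = 6 (G = 6 + 0 = 6)
E = 1848 (E = ((33 - 39) + 50)*42 = (-6 + 50)*42 = 44*42 = 1848)
(135 + G)*E = (135 + 6)*1848 = 141*1848 = 260568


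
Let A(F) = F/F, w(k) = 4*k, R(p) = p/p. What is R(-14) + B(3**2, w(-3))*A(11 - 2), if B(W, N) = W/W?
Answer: 2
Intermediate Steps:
R(p) = 1
B(W, N) = 1
A(F) = 1
R(-14) + B(3**2, w(-3))*A(11 - 2) = 1 + 1*1 = 1 + 1 = 2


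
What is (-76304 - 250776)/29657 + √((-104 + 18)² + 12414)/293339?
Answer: -327080/29657 + √19810/293339 ≈ -11.028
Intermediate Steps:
(-76304 - 250776)/29657 + √((-104 + 18)² + 12414)/293339 = -327080*1/29657 + √((-86)² + 12414)*(1/293339) = -327080/29657 + √(7396 + 12414)*(1/293339) = -327080/29657 + √19810*(1/293339) = -327080/29657 + √19810/293339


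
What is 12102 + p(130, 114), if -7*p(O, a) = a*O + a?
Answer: 69780/7 ≈ 9968.6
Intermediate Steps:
p(O, a) = -a/7 - O*a/7 (p(O, a) = -(a*O + a)/7 = -(O*a + a)/7 = -(a + O*a)/7 = -a/7 - O*a/7)
12102 + p(130, 114) = 12102 - ⅐*114*(1 + 130) = 12102 - ⅐*114*131 = 12102 - 14934/7 = 69780/7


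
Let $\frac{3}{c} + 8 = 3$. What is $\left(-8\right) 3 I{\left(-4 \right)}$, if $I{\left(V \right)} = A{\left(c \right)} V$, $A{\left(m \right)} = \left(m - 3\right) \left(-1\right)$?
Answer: $\frac{1728}{5} \approx 345.6$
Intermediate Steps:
$c = - \frac{3}{5}$ ($c = \frac{3}{-8 + 3} = \frac{3}{-5} = 3 \left(- \frac{1}{5}\right) = - \frac{3}{5} \approx -0.6$)
$A{\left(m \right)} = 3 - m$ ($A{\left(m \right)} = \left(-3 + m\right) \left(-1\right) = 3 - m$)
$I{\left(V \right)} = \frac{18 V}{5}$ ($I{\left(V \right)} = \left(3 - - \frac{3}{5}\right) V = \left(3 + \frac{3}{5}\right) V = \frac{18 V}{5}$)
$\left(-8\right) 3 I{\left(-4 \right)} = \left(-8\right) 3 \cdot \frac{18}{5} \left(-4\right) = \left(-24\right) \left(- \frac{72}{5}\right) = \frac{1728}{5}$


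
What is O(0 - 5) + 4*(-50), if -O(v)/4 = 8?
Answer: -232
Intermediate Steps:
O(v) = -32 (O(v) = -4*8 = -32)
O(0 - 5) + 4*(-50) = -32 + 4*(-50) = -32 - 200 = -232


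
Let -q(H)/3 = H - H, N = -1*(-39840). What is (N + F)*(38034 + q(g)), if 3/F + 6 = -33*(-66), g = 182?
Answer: 548529409737/362 ≈ 1.5153e+9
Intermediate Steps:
N = 39840
q(H) = 0 (q(H) = -3*(H - H) = -3*0 = 0)
F = 1/724 (F = 3/(-6 - 33*(-66)) = 3/(-6 + 2178) = 3/2172 = 3*(1/2172) = 1/724 ≈ 0.0013812)
(N + F)*(38034 + q(g)) = (39840 + 1/724)*(38034 + 0) = (28844161/724)*38034 = 548529409737/362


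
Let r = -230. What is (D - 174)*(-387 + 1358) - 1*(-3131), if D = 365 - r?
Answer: 411922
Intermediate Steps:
D = 595 (D = 365 - 1*(-230) = 365 + 230 = 595)
(D - 174)*(-387 + 1358) - 1*(-3131) = (595 - 174)*(-387 + 1358) - 1*(-3131) = 421*971 + 3131 = 408791 + 3131 = 411922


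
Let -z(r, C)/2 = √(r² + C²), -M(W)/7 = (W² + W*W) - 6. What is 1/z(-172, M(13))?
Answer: -√339410/2715280 ≈ -0.00021456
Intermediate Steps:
M(W) = 42 - 14*W² (M(W) = -7*((W² + W*W) - 6) = -7*((W² + W²) - 6) = -7*(2*W² - 6) = -7*(-6 + 2*W²) = 42 - 14*W²)
z(r, C) = -2*√(C² + r²) (z(r, C) = -2*√(r² + C²) = -2*√(C² + r²))
1/z(-172, M(13)) = 1/(-2*√((42 - 14*13²)² + (-172)²)) = 1/(-2*√((42 - 14*169)² + 29584)) = 1/(-2*√((42 - 2366)² + 29584)) = 1/(-2*√((-2324)² + 29584)) = 1/(-2*√(5400976 + 29584)) = 1/(-8*√339410) = -√339410/2715280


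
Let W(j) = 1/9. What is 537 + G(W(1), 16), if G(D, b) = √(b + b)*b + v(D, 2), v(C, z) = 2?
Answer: 539 + 64*√2 ≈ 629.51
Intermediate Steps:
W(j) = ⅑
G(D, b) = 2 + √2*b^(3/2) (G(D, b) = √(b + b)*b + 2 = √(2*b)*b + 2 = (√2*√b)*b + 2 = √2*b^(3/2) + 2 = 2 + √2*b^(3/2))
537 + G(W(1), 16) = 537 + (2 + √2*16^(3/2)) = 537 + (2 + √2*64) = 537 + (2 + 64*√2) = 539 + 64*√2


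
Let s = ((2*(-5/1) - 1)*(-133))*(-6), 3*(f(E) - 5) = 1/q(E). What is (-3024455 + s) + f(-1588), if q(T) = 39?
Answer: -354887675/117 ≈ -3.0332e+6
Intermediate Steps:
f(E) = 586/117 (f(E) = 5 + (⅓)/39 = 5 + (⅓)*(1/39) = 5 + 1/117 = 586/117)
s = -8778 (s = ((2*(-5*1) - 1)*(-133))*(-6) = ((2*(-5) - 1)*(-133))*(-6) = ((-10 - 1)*(-133))*(-6) = -11*(-133)*(-6) = 1463*(-6) = -8778)
(-3024455 + s) + f(-1588) = (-3024455 - 8778) + 586/117 = -3033233 + 586/117 = -354887675/117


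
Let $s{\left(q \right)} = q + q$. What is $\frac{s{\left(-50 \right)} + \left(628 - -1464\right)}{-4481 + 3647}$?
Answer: $- \frac{332}{139} \approx -2.3885$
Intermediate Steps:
$s{\left(q \right)} = 2 q$
$\frac{s{\left(-50 \right)} + \left(628 - -1464\right)}{-4481 + 3647} = \frac{2 \left(-50\right) + \left(628 - -1464\right)}{-4481 + 3647} = \frac{-100 + \left(628 + 1464\right)}{-834} = \left(-100 + 2092\right) \left(- \frac{1}{834}\right) = 1992 \left(- \frac{1}{834}\right) = - \frac{332}{139}$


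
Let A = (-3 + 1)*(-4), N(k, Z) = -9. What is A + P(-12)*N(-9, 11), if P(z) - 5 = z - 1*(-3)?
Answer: 44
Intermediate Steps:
P(z) = 8 + z (P(z) = 5 + (z - 1*(-3)) = 5 + (z + 3) = 5 + (3 + z) = 8 + z)
A = 8 (A = -2*(-4) = 8)
A + P(-12)*N(-9, 11) = 8 + (8 - 12)*(-9) = 8 - 4*(-9) = 8 + 36 = 44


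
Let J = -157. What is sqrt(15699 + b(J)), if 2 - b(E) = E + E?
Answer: sqrt(16015) ≈ 126.55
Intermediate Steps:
b(E) = 2 - 2*E (b(E) = 2 - (E + E) = 2 - 2*E)
sqrt(15699 + b(J)) = sqrt(15699 + (2 - 2*(-157))) = sqrt(15699 + (2 + 314)) = sqrt(15699 + 316) = sqrt(16015)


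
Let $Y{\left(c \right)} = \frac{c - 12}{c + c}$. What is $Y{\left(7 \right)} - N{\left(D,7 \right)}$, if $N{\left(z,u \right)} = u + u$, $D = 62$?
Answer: $- \frac{201}{14} \approx -14.357$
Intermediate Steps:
$N{\left(z,u \right)} = 2 u$
$Y{\left(c \right)} = \frac{-12 + c}{2 c}$
$Y{\left(7 \right)} - N{\left(D,7 \right)} = \frac{-12 + 7}{2 \cdot 7} - 2 \cdot 7 = \frac{1}{2} \cdot \frac{1}{7} \left(-5\right) - 14 = - \frac{5}{14} - 14 = - \frac{201}{14}$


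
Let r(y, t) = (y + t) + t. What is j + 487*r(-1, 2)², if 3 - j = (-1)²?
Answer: 4385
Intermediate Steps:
r(y, t) = y + 2*t (r(y, t) = (t + y) + t = y + 2*t)
j = 2 (j = 3 - 1*(-1)² = 3 - 1*1 = 3 - 1 = 2)
j + 487*r(-1, 2)² = 2 + 487*(-1 + 2*2)² = 2 + 487*(-1 + 4)² = 2 + 487*3² = 2 + 487*9 = 2 + 4383 = 4385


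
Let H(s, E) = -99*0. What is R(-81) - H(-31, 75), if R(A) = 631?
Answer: 631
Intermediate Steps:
H(s, E) = 0
R(-81) - H(-31, 75) = 631 - 1*0 = 631 + 0 = 631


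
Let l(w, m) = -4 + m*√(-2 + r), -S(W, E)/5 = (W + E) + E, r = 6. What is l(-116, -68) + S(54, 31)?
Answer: -720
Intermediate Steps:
S(W, E) = -10*E - 5*W (S(W, E) = -5*((W + E) + E) = -5*((E + W) + E) = -5*(W + 2*E) = -10*E - 5*W)
l(w, m) = -4 + 2*m (l(w, m) = -4 + m*√(-2 + 6) = -4 + m*√4 = -4 + m*2 = -4 + 2*m)
l(-116, -68) + S(54, 31) = (-4 + 2*(-68)) + (-10*31 - 5*54) = (-4 - 136) + (-310 - 270) = -140 - 580 = -720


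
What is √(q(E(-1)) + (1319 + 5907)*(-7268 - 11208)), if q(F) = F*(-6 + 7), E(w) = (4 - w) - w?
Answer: I*√133507570 ≈ 11555.0*I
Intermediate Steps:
E(w) = 4 - 2*w
q(F) = F (q(F) = F*1 = F)
√(q(E(-1)) + (1319 + 5907)*(-7268 - 11208)) = √((4 - 2*(-1)) + (1319 + 5907)*(-7268 - 11208)) = √((4 + 2) + 7226*(-18476)) = √(6 - 133507576) = √(-133507570) = I*√133507570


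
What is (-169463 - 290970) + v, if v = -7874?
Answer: -468307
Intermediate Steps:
(-169463 - 290970) + v = (-169463 - 290970) - 7874 = -460433 - 7874 = -468307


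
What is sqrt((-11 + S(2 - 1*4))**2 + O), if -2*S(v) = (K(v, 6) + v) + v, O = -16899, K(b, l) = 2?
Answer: I*sqrt(16799) ≈ 129.61*I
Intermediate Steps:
S(v) = -1 - v (S(v) = -((2 + v) + v)/2 = -(2 + 2*v)/2 = -1 - v)
sqrt((-11 + S(2 - 1*4))**2 + O) = sqrt((-11 + (-1 - (2 - 1*4)))**2 - 16899) = sqrt((-11 + (-1 - (2 - 4)))**2 - 16899) = sqrt((-11 + (-1 - 1*(-2)))**2 - 16899) = sqrt((-11 + (-1 + 2))**2 - 16899) = sqrt((-11 + 1)**2 - 16899) = sqrt((-10)**2 - 16899) = sqrt(100 - 16899) = sqrt(-16799) = I*sqrt(16799)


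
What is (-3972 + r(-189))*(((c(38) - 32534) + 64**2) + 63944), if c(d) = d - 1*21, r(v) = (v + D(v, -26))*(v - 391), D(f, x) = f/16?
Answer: 15985243431/4 ≈ 3.9963e+9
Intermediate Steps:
D(f, x) = f/16 (D(f, x) = f*(1/16) = f/16)
r(v) = 17*v*(-391 + v)/16 (r(v) = (v + v/16)*(v - 391) = (17*v/16)*(-391 + v) = 17*v*(-391 + v)/16)
c(d) = -21 + d (c(d) = d - 21 = -21 + d)
(-3972 + r(-189))*(((c(38) - 32534) + 64**2) + 63944) = (-3972 + (17/16)*(-189)*(-391 - 189))*((((-21 + 38) - 32534) + 64**2) + 63944) = (-3972 + (17/16)*(-189)*(-580))*(((17 - 32534) + 4096) + 63944) = (-3972 + 465885/4)*((-32517 + 4096) + 63944) = 449997*(-28421 + 63944)/4 = (449997/4)*35523 = 15985243431/4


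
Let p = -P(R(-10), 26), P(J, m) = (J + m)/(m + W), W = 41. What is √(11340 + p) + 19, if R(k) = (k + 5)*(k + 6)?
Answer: 19 + √50902178/67 ≈ 125.49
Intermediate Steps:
R(k) = (5 + k)*(6 + k)
P(J, m) = (J + m)/(41 + m) (P(J, m) = (J + m)/(m + 41) = (J + m)/(41 + m))
p = -46/67 (p = -((30 + (-10)² + 11*(-10)) + 26)/(41 + 26) = -((30 + 100 - 110) + 26)/67 = -(20 + 26)/67 = -46/67 ≈ -0.68657)
√(11340 + p) + 19 = √(11340 - 46/67) + 19 = √(759734/67) + 19 = √50902178/67 + 19 = 19 + √50902178/67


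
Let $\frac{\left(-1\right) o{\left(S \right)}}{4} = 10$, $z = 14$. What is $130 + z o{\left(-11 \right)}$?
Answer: $-430$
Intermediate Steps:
$o{\left(S \right)} = -40$ ($o{\left(S \right)} = \left(-4\right) 10 = -40$)
$130 + z o{\left(-11 \right)} = 130 + 14 \left(-40\right) = 130 - 560 = -430$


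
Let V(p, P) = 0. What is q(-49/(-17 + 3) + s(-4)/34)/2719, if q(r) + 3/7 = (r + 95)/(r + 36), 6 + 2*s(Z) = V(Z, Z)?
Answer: 9701/12752110 ≈ 0.00076074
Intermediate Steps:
s(Z) = -3 (s(Z) = -3 + (1/2)*0 = -3 + 0 = -3)
q(r) = -3/7 + (95 + r)/(36 + r) (q(r) = -3/7 + (r + 95)/(r + 36) = -3/7 + (95 + r)/(36 + r))
q(-49/(-17 + 3) + s(-4)/34)/2719 = ((557 + 4*(-49/(-17 + 3) - 3/34))/(7*(36 + (-49/(-17 + 3) - 3/34))))/2719 = ((557 + 4*(-49/(-14) - 3*1/34))/(7*(36 + (-49/(-14) - 3*1/34))))*(1/2719) = ((557 + 4*(-49*(-1/14) - 3/34))/(7*(36 + (-49*(-1/14) - 3/34))))*(1/2719) = ((557 + 4*(7/2 - 3/34))/(7*(36 + (7/2 - 3/34))))*(1/2719) = ((557 + 4*(58/17))/(7*(36 + 58/17)))*(1/2719) = ((557 + 232/17)/(7*(670/17)))*(1/2719) = ((1/7)*(17/670)*(9701/17))*(1/2719) = (9701/4690)*(1/2719) = 9701/12752110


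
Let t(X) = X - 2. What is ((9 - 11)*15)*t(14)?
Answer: -360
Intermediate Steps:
t(X) = -2 + X
((9 - 11)*15)*t(14) = ((9 - 11)*15)*(-2 + 14) = -2*15*12 = -30*12 = -360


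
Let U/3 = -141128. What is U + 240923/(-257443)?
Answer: -108997488035/257443 ≈ -4.2339e+5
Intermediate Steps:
U = -423384 (U = 3*(-141128) = -423384)
U + 240923/(-257443) = -423384 + 240923/(-257443) = -423384 + 240923*(-1/257443) = -423384 - 240923/257443 = -108997488035/257443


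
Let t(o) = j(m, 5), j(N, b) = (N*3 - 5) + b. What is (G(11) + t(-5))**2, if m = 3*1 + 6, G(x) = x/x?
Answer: 784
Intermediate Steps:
G(x) = 1
m = 9 (m = 3 + 6 = 9)
j(N, b) = -5 + b + 3*N (j(N, b) = (3*N - 5) + b = (-5 + 3*N) + b = -5 + b + 3*N)
t(o) = 27 (t(o) = -5 + 5 + 3*9 = -5 + 5 + 27 = 27)
(G(11) + t(-5))**2 = (1 + 27)**2 = 28**2 = 784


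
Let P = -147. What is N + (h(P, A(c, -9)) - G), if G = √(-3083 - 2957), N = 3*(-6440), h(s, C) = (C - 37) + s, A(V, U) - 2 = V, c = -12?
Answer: -19514 - 2*I*√1510 ≈ -19514.0 - 77.717*I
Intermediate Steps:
A(V, U) = 2 + V
h(s, C) = -37 + C + s (h(s, C) = (-37 + C) + s = -37 + C + s)
N = -19320
G = 2*I*√1510 (G = √(-6040) = 2*I*√1510 ≈ 77.717*I)
N + (h(P, A(c, -9)) - G) = -19320 + ((-37 + (2 - 12) - 147) - 2*I*√1510) = -19320 + ((-37 - 10 - 147) - 2*I*√1510) = -19320 + (-194 - 2*I*√1510) = -19514 - 2*I*√1510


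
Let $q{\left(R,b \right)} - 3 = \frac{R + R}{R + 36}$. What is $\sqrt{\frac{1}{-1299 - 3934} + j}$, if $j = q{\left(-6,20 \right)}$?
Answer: $\frac{2 \sqrt{444961990}}{26165} \approx 1.6124$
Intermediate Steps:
$q{\left(R,b \right)} = 3 + \frac{2 R}{36 + R}$ ($q{\left(R,b \right)} = 3 + \frac{R + R}{R + 36} = 3 + \frac{2 R}{36 + R}$)
$j = \frac{13}{5}$ ($j = \frac{108 + 5 \left(-6\right)}{36 - 6} = \frac{108 - 30}{30} = \frac{1}{30} \cdot 78 = \frac{13}{5} \approx 2.6$)
$\sqrt{\frac{1}{-1299 - 3934} + j} = \sqrt{\frac{1}{-1299 - 3934} + \frac{13}{5}} = \sqrt{\frac{1}{-5233} + \frac{13}{5}} = \sqrt{- \frac{1}{5233} + \frac{13}{5}} = \sqrt{\frac{68024}{26165}} = \frac{2 \sqrt{444961990}}{26165}$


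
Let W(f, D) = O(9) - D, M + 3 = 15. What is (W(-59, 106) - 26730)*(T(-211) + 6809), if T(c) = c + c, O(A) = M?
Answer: -171324888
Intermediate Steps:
M = 12 (M = -3 + 15 = 12)
O(A) = 12
T(c) = 2*c
W(f, D) = 12 - D
(W(-59, 106) - 26730)*(T(-211) + 6809) = ((12 - 1*106) - 26730)*(2*(-211) + 6809) = ((12 - 106) - 26730)*(-422 + 6809) = (-94 - 26730)*6387 = -26824*6387 = -171324888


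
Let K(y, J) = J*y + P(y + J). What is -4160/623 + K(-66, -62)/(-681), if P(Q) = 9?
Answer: -1795961/141421 ≈ -12.699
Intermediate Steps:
K(y, J) = 9 + J*y (K(y, J) = J*y + 9 = 9 + J*y)
-4160/623 + K(-66, -62)/(-681) = -4160/623 + (9 - 62*(-66))/(-681) = -4160*1/623 + (9 + 4092)*(-1/681) = -4160/623 + 4101*(-1/681) = -4160/623 - 1367/227 = -1795961/141421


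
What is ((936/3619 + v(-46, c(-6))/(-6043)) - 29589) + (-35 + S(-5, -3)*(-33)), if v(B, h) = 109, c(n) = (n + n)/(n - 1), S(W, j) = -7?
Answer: -642808390704/21869617 ≈ -29393.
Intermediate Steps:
c(n) = 2*n/(-1 + n) (c(n) = (2*n)/(-1 + n) = 2*n/(-1 + n))
((936/3619 + v(-46, c(-6))/(-6043)) - 29589) + (-35 + S(-5, -3)*(-33)) = ((936/3619 + 109/(-6043)) - 29589) + (-35 - 7*(-33)) = ((936*(1/3619) + 109*(-1/6043)) - 29589) + (-35 + 231) = ((936/3619 - 109/6043) - 29589) + 196 = (5261777/21869617 - 29589) + 196 = -647094835636/21869617 + 196 = -642808390704/21869617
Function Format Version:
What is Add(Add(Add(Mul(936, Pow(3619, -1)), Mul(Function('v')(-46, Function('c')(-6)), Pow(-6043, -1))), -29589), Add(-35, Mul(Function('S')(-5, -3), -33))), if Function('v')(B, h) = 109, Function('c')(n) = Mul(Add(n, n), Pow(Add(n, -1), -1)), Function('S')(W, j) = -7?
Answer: Rational(-642808390704, 21869617) ≈ -29393.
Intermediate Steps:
Function('c')(n) = Mul(2, n, Pow(Add(-1, n), -1)) (Function('c')(n) = Mul(Mul(2, n), Pow(Add(-1, n), -1)) = Mul(2, n, Pow(Add(-1, n), -1)))
Add(Add(Add(Mul(936, Pow(3619, -1)), Mul(Function('v')(-46, Function('c')(-6)), Pow(-6043, -1))), -29589), Add(-35, Mul(Function('S')(-5, -3), -33))) = Add(Add(Add(Mul(936, Pow(3619, -1)), Mul(109, Pow(-6043, -1))), -29589), Add(-35, Mul(-7, -33))) = Add(Add(Add(Mul(936, Rational(1, 3619)), Mul(109, Rational(-1, 6043))), -29589), Add(-35, 231)) = Add(Add(Add(Rational(936, 3619), Rational(-109, 6043)), -29589), 196) = Add(Add(Rational(5261777, 21869617), -29589), 196) = Add(Rational(-647094835636, 21869617), 196) = Rational(-642808390704, 21869617)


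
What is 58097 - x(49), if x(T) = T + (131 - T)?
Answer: 57966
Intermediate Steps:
x(T) = 131
58097 - x(49) = 58097 - 1*131 = 58097 - 131 = 57966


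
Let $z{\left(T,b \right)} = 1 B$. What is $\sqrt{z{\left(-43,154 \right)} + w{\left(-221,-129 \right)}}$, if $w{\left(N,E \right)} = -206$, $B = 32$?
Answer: $i \sqrt{174} \approx 13.191 i$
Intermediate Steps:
$z{\left(T,b \right)} = 32$ ($z{\left(T,b \right)} = 1 \cdot 32 = 32$)
$\sqrt{z{\left(-43,154 \right)} + w{\left(-221,-129 \right)}} = \sqrt{32 - 206} = \sqrt{-174} = i \sqrt{174}$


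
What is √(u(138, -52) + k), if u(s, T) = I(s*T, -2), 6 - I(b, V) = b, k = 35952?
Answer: √43134 ≈ 207.69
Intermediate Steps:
I(b, V) = 6 - b
u(s, T) = 6 - T*s (u(s, T) = 6 - s*T = 6 - T*s)
√(u(138, -52) + k) = √((6 - 1*(-52)*138) + 35952) = √((6 + 7176) + 35952) = √(7182 + 35952) = √43134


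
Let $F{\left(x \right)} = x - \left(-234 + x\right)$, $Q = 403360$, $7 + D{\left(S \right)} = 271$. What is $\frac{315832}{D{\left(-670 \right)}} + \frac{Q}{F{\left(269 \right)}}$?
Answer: $\frac{341651}{117} \approx 2920.1$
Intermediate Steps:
$D{\left(S \right)} = 264$ ($D{\left(S \right)} = -7 + 271 = 264$)
$F{\left(x \right)} = 234$
$\frac{315832}{D{\left(-670 \right)}} + \frac{Q}{F{\left(269 \right)}} = \frac{315832}{264} + \frac{403360}{234} = 315832 \cdot \frac{1}{264} + 403360 \cdot \frac{1}{234} = \frac{3589}{3} + \frac{201680}{117} = \frac{341651}{117}$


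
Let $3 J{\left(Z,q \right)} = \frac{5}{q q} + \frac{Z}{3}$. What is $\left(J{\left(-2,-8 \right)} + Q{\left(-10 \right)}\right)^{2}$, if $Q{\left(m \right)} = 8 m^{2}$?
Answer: $\frac{212232511969}{331776} \approx 6.3969 \cdot 10^{5}$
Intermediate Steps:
$J{\left(Z,q \right)} = \frac{Z}{9} + \frac{5}{3 q^{2}}$ ($J{\left(Z,q \right)} = \frac{\frac{5}{q q} + \frac{Z}{3}}{3} = \frac{\frac{5}{q^{2}} + Z \frac{1}{3}}{3} = \frac{\frac{5}{q^{2}} + \frac{Z}{3}}{3} = \frac{Z}{9} + \frac{5}{3 q^{2}}$)
$\left(J{\left(-2,-8 \right)} + Q{\left(-10 \right)}\right)^{2} = \left(\left(\frac{1}{9} \left(-2\right) + \frac{5}{3 \cdot 64}\right) + 8 \left(-10\right)^{2}\right)^{2} = \left(\left(- \frac{2}{9} + \frac{5}{3} \cdot \frac{1}{64}\right) + 8 \cdot 100\right)^{2} = \left(\left(- \frac{2}{9} + \frac{5}{192}\right) + 800\right)^{2} = \left(- \frac{113}{576} + 800\right)^{2} = \left(\frac{460687}{576}\right)^{2} = \frac{212232511969}{331776}$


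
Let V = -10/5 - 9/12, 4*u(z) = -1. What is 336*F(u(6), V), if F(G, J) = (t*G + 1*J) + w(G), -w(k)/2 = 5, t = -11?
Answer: -3360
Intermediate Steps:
w(k) = -10 (w(k) = -2*5 = -10)
u(z) = -¼ (u(z) = (¼)*(-1) = -¼)
V = -11/4 (V = -10*⅕ - 9*1/12 = -2 - ¾ = -11/4 ≈ -2.7500)
F(G, J) = -10 + J - 11*G (F(G, J) = (-11*G + 1*J) - 10 = (-11*G + J) - 10 = (J - 11*G) - 10 = -10 + J - 11*G)
336*F(u(6), V) = 336*(-10 - 11/4 - 11*(-¼)) = 336*(-10 - 11/4 + 11/4) = 336*(-10) = -3360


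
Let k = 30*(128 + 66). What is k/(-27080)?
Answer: -291/1354 ≈ -0.21492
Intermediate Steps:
k = 5820 (k = 30*194 = 5820)
k/(-27080) = 5820/(-27080) = 5820*(-1/27080) = -291/1354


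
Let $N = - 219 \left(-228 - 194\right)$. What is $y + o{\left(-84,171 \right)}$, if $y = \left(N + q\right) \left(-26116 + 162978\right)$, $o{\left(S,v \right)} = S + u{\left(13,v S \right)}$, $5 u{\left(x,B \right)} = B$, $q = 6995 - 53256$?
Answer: $\frac{31585681886}{5} \approx 6.3171 \cdot 10^{9}$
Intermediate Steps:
$N = 92418$ ($N = \left(-219\right) \left(-422\right) = 92418$)
$q = -46261$ ($q = 6995 - 53256 = -46261$)
$u{\left(x,B \right)} = \frac{B}{5}$
$o{\left(S,v \right)} = S + \frac{S v}{5}$ ($o{\left(S,v \right)} = S + \frac{v S}{5} = S + \frac{S v}{5}$)
$y = 6317139334$ ($y = \left(92418 - 46261\right) \left(-26116 + 162978\right) = 46157 \cdot 136862 = 6317139334$)
$y + o{\left(-84,171 \right)} = 6317139334 + \frac{1}{5} \left(-84\right) \left(5 + 171\right) = 6317139334 + \frac{1}{5} \left(-84\right) 176 = 6317139334 - \frac{14784}{5} = \frac{31585681886}{5}$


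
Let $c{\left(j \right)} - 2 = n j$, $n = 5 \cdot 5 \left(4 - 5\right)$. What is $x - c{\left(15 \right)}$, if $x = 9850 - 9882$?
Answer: $341$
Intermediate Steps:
$n = -25$ ($n = 25 \left(-1\right) = -25$)
$x = -32$ ($x = 9850 - 9882 = -32$)
$c{\left(j \right)} = 2 - 25 j$
$x - c{\left(15 \right)} = -32 - \left(2 - 375\right) = -32 - -373 = -32 + 373 = 341$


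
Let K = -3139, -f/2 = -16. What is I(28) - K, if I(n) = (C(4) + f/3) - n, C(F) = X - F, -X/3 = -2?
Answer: 9371/3 ≈ 3123.7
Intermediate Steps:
f = 32 (f = -2*(-16) = 32)
X = 6 (X = -3*(-2) = 6)
C(F) = 6 - F
I(n) = 38/3 - n (I(n) = ((6 - 1*4) + 32/3) - n = ((6 - 4) + 32*(⅓)) - n = (2 + 32/3) - n = 38/3 - n)
I(28) - K = (38/3 - 1*28) - 1*(-3139) = (38/3 - 28) + 3139 = -46/3 + 3139 = 9371/3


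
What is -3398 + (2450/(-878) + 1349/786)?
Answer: -1172864131/345054 ≈ -3399.1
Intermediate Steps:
-3398 + (2450/(-878) + 1349/786) = -3398 + (2450*(-1/878) + 1349*(1/786)) = -3398 + (-1225/439 + 1349/786) = -3398 - 370639/345054 = -1172864131/345054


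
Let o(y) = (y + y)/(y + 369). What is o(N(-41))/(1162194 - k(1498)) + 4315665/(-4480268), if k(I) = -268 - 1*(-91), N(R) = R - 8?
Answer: -28665172650269/29758477688160 ≈ -0.96326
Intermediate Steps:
N(R) = -8 + R
k(I) = -177 (k(I) = -268 + 91 = -177)
o(y) = 2*y/(369 + y) (o(y) = (2*y)/(369 + y) = 2*y/(369 + y))
o(N(-41))/(1162194 - k(1498)) + 4315665/(-4480268) = (2*(-8 - 41)/(369 + (-8 - 41)))/(1162194 - 1*(-177)) + 4315665/(-4480268) = (2*(-49)/(369 - 49))/(1162194 + 177) + 4315665*(-1/4480268) = (2*(-49)/320)/1162371 - 4315665/4480268 = (2*(-49)*(1/320))*(1/1162371) - 4315665/4480268 = -49/160*1/1162371 - 4315665/4480268 = -7/26568480 - 4315665/4480268 = -28665172650269/29758477688160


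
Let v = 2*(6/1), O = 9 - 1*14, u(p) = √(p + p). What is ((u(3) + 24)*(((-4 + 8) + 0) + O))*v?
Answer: -288 - 12*√6 ≈ -317.39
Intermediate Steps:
u(p) = √2*√p (u(p) = √(2*p) = √2*√p)
O = -5 (O = 9 - 14 = -5)
v = 12 (v = 2*(6*1) = 2*6 = 12)
((u(3) + 24)*(((-4 + 8) + 0) + O))*v = ((√2*√3 + 24)*(((-4 + 8) + 0) - 5))*12 = ((√6 + 24)*((4 + 0) - 5))*12 = ((24 + √6)*(4 - 5))*12 = ((24 + √6)*(-1))*12 = (-24 - √6)*12 = -288 - 12*√6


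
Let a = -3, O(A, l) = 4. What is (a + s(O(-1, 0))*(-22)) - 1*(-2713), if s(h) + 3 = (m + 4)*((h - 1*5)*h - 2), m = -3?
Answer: 2908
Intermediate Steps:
s(h) = -5 + h*(-5 + h) (s(h) = -3 + (-3 + 4)*((h - 1*5)*h - 2) = -3 + 1*((h - 5)*h - 2) = -3 + 1*((-5 + h)*h - 2) = -3 + 1*(h*(-5 + h) - 2) = -3 + 1*(-2 + h*(-5 + h)) = -3 + (-2 + h*(-5 + h)) = -5 + h*(-5 + h))
(a + s(O(-1, 0))*(-22)) - 1*(-2713) = (-3 + (-5 + 4² - 5*4)*(-22)) - 1*(-2713) = (-3 + (-5 + 16 - 20)*(-22)) + 2713 = (-3 - 9*(-22)) + 2713 = (-3 + 198) + 2713 = 195 + 2713 = 2908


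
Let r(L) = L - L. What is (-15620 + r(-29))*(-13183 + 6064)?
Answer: 111198780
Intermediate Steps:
r(L) = 0
(-15620 + r(-29))*(-13183 + 6064) = (-15620 + 0)*(-13183 + 6064) = -15620*(-7119) = 111198780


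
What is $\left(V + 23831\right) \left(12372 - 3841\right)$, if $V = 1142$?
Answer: $213044663$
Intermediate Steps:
$\left(V + 23831\right) \left(12372 - 3841\right) = \left(1142 + 23831\right) \left(12372 - 3841\right) = 24973 \cdot 8531 = 213044663$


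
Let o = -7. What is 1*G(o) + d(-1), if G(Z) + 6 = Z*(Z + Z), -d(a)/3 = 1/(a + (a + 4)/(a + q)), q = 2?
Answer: 181/2 ≈ 90.500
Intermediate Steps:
d(a) = -3/(a + (4 + a)/(2 + a)) (d(a) = -3/(a + (a + 4)/(a + 2)) = -3/(a + (4 + a)/(2 + a)))
G(Z) = -6 + 2*Z² (G(Z) = -6 + Z*(Z + Z) = -6 + Z*(2*Z) = -6 + 2*Z²)
1*G(o) + d(-1) = 1*(-6 + 2*(-7)²) + 3*(-2 - 1*(-1))/(4 + (-1)² + 3*(-1)) = 1*(-6 + 2*49) + 3*(-2 + 1)/(4 + 1 - 3) = 1*(-6 + 98) + 3*(-1)/2 = 1*92 + 3*(½)*(-1) = 92 - 3/2 = 181/2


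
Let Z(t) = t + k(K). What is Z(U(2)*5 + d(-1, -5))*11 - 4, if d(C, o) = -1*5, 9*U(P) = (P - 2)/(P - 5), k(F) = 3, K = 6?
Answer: -26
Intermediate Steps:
U(P) = (-2 + P)/(9*(-5 + P)) (U(P) = ((P - 2)/(P - 5))/9 = ((-2 + P)/(-5 + P))/9 = (-2 + P)/(9*(-5 + P)))
d(C, o) = -5
Z(t) = 3 + t (Z(t) = t + 3 = 3 + t)
Z(U(2)*5 + d(-1, -5))*11 - 4 = (3 + (((-2 + 2)/(9*(-5 + 2)))*5 - 5))*11 - 4 = (3 + (((1/9)*0/(-3))*5 - 5))*11 - 4 = (3 + (((1/9)*(-1/3)*0)*5 - 5))*11 - 4 = (3 + (0*5 - 5))*11 - 4 = (3 + (0 - 5))*11 - 4 = (3 - 5)*11 - 4 = -2*11 - 4 = -22 - 4 = -26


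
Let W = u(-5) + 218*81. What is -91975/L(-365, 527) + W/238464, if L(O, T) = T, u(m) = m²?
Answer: -21923407459/125670528 ≈ -174.45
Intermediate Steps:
W = 17683 (W = (-5)² + 218*81 = 25 + 17658 = 17683)
-91975/L(-365, 527) + W/238464 = -91975/527 + 17683/238464 = -21923407459/125670528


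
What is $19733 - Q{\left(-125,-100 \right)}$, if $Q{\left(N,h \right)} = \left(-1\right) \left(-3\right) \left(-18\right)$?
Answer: $19787$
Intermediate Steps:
$Q{\left(N,h \right)} = -54$ ($Q{\left(N,h \right)} = 3 \left(-18\right) = -54$)
$19733 - Q{\left(-125,-100 \right)} = 19733 - -54 = 19733 + 54 = 19787$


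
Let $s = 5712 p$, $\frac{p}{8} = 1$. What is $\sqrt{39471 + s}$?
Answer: $3 \sqrt{9463} \approx 291.83$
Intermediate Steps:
$p = 8$ ($p = 8 \cdot 1 = 8$)
$s = 45696$ ($s = 5712 \cdot 8 = 45696$)
$\sqrt{39471 + s} = \sqrt{39471 + 45696} = \sqrt{85167} = 3 \sqrt{9463}$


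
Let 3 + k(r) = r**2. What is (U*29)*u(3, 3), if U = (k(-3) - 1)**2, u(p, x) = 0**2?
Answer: 0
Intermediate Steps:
u(p, x) = 0
k(r) = -3 + r**2
U = 25 (U = ((-3 + (-3)**2) - 1)**2 = ((-3 + 9) - 1)**2 = (6 - 1)**2 = 5**2 = 25)
(U*29)*u(3, 3) = (25*29)*0 = 725*0 = 0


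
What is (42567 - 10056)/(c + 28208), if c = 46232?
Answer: 32511/74440 ≈ 0.43674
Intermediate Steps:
(42567 - 10056)/(c + 28208) = (42567 - 10056)/(46232 + 28208) = 32511/74440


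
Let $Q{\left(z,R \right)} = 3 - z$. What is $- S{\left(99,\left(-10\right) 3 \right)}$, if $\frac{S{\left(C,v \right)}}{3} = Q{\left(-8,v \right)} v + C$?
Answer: $693$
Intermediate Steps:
$S{\left(C,v \right)} = 3 C + 33 v$ ($S{\left(C,v \right)} = 3 \left(\left(3 - -8\right) v + C\right) = 3 \left(\left(3 + 8\right) v + C\right) = 3 \left(11 v + C\right) = 3 \left(C + 11 v\right) = 3 C + 33 v$)
$- S{\left(99,\left(-10\right) 3 \right)} = - (3 \cdot 99 + 33 \left(\left(-10\right) 3\right)) = - (297 + 33 \left(-30\right)) = - (297 - 990) = \left(-1\right) \left(-693\right) = 693$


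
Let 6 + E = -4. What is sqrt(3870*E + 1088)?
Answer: 2*I*sqrt(9403) ≈ 193.94*I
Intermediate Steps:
E = -10 (E = -6 - 4 = -10)
sqrt(3870*E + 1088) = sqrt(3870*(-10) + 1088) = sqrt(-38700 + 1088) = sqrt(-37612) = 2*I*sqrt(9403)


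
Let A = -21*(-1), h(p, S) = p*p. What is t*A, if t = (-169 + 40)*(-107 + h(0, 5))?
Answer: 289863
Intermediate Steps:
h(p, S) = p²
t = 13803 (t = (-169 + 40)*(-107 + 0²) = -129*(-107 + 0) = -129*(-107) = 13803)
A = 21
t*A = 13803*21 = 289863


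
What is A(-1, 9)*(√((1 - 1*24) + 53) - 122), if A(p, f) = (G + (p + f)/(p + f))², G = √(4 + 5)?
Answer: -1952 + 16*√30 ≈ -1864.4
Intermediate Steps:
G = 3 (G = √9 = 3)
A(p, f) = 16 (A(p, f) = (3 + (p + f)/(p + f))² = (3 + (f + p)/(f + p))² = (3 + 1)² = 4² = 16)
A(-1, 9)*(√((1 - 1*24) + 53) - 122) = 16*(√((1 - 1*24) + 53) - 122) = 16*(√((1 - 24) + 53) - 122) = 16*(√(-23 + 53) - 122) = 16*(√30 - 122) = 16*(-122 + √30) = -1952 + 16*√30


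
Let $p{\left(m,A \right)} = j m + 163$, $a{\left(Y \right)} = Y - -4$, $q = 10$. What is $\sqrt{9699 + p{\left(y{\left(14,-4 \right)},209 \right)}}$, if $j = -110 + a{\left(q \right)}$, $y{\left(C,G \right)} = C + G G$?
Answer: $\sqrt{6982} \approx 83.558$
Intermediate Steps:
$y{\left(C,G \right)} = C + G^{2}$
$a{\left(Y \right)} = 4 + Y$ ($a{\left(Y \right)} = Y + 4 = 4 + Y$)
$j = -96$ ($j = -110 + \left(4 + 10\right) = -110 + 14 = -96$)
$p{\left(m,A \right)} = 163 - 96 m$ ($p{\left(m,A \right)} = - 96 m + 163 = 163 - 96 m$)
$\sqrt{9699 + p{\left(y{\left(14,-4 \right)},209 \right)}} = \sqrt{9699 + \left(163 - 96 \left(14 + \left(-4\right)^{2}\right)\right)} = \sqrt{9699 + \left(163 - 96 \left(14 + 16\right)\right)} = \sqrt{9699 + \left(163 - 2880\right)} = \sqrt{9699 - 2717} = \sqrt{6982}$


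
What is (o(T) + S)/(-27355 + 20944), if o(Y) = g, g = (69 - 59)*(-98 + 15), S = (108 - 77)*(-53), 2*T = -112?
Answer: 2473/6411 ≈ 0.38574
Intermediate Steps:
T = -56 (T = (1/2)*(-112) = -56)
S = -1643 (S = 31*(-53) = -1643)
g = -830 (g = 10*(-83) = -830)
o(Y) = -830
(o(T) + S)/(-27355 + 20944) = (-830 - 1643)/(-27355 + 20944) = -2473/(-6411) = -2473*(-1/6411) = 2473/6411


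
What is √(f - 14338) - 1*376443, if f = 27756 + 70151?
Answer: -376443 + √83569 ≈ -3.7615e+5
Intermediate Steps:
f = 97907
√(f - 14338) - 1*376443 = √(97907 - 14338) - 1*376443 = √83569 - 376443 = -376443 + √83569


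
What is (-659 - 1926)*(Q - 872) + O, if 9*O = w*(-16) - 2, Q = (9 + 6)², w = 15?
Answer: 15052213/9 ≈ 1.6725e+6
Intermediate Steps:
Q = 225 (Q = 15² = 225)
O = -242/9 (O = (15*(-16) - 2)/9 = (-240 - 2)/9 = (⅑)*(-242) = -242/9 ≈ -26.889)
(-659 - 1926)*(Q - 872) + O = (-659 - 1926)*(225 - 872) - 242/9 = -2585*(-647) - 242/9 = 1672495 - 242/9 = 15052213/9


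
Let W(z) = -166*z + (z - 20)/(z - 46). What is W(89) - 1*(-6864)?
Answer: -340061/43 ≈ -7908.4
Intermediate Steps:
W(z) = -166*z + (-20 + z)/(-46 + z)
W(89) - 1*(-6864) = (-20 - 166*89² + 7637*89)/(-46 + 89) - 1*(-6864) = (-20 - 166*7921 + 679693)/43 + 6864 = (-20 - 1314886 + 679693)/43 + 6864 = (1/43)*(-635213) + 6864 = -635213/43 + 6864 = -340061/43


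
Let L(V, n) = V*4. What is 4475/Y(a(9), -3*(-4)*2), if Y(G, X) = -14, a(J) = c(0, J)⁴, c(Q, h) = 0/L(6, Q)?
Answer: -4475/14 ≈ -319.64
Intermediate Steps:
L(V, n) = 4*V
c(Q, h) = 0 (c(Q, h) = 0/((4*6)) = 0/24 = 0*(1/24) = 0)
a(J) = 0 (a(J) = 0⁴ = 0)
4475/Y(a(9), -3*(-4)*2) = 4475/(-14) = 4475*(-1/14) = -4475/14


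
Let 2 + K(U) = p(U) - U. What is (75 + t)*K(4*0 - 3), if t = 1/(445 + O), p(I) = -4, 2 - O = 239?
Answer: -46803/208 ≈ -225.01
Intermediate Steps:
O = -237 (O = 2 - 1*239 = 2 - 239 = -237)
t = 1/208 (t = 1/(445 - 237) = 1/208 ≈ 0.0048077)
K(U) = -6 - U (K(U) = -2 + (-4 - U) = -6 - U)
(75 + t)*K(4*0 - 3) = (75 + 1/208)*(-6 - (4*0 - 3)) = 15601*(-6 - (0 - 3))/208 = 15601*(-6 - 1*(-3))/208 = 15601*(-6 + 3)/208 = (15601/208)*(-3) = -46803/208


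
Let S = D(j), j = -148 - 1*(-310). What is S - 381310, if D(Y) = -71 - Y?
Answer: -381543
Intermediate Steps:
j = 162 (j = -148 + 310 = 162)
S = -233 (S = -71 - 1*162 = -71 - 162 = -233)
S - 381310 = -233 - 381310 = -381543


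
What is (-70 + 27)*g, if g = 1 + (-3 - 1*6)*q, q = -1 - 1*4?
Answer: -1978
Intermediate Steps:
q = -5 (q = -1 - 4 = -5)
g = 46 (g = 1 + (-3 - 1*6)*(-5) = 1 + (-3 - 6)*(-5) = 1 - 9*(-5) = 1 + 45 = 46)
(-70 + 27)*g = (-70 + 27)*46 = -43*46 = -1978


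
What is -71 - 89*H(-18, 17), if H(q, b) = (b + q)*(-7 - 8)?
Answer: -1406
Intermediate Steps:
H(q, b) = -15*b - 15*q (H(q, b) = (b + q)*(-15) = -15*b - 15*q)
-71 - 89*H(-18, 17) = -71 - 89*(-15*17 - 15*(-18)) = -71 - 89*(-255 + 270) = -71 - 89*15 = -71 - 1335 = -1406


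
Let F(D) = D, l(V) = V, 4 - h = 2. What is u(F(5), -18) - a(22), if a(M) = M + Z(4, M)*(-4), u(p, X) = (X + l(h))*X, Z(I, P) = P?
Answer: 354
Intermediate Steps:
h = 2 (h = 4 - 1*2 = 4 - 2 = 2)
u(p, X) = X*(2 + X) (u(p, X) = (X + 2)*X = (2 + X)*X = X*(2 + X))
a(M) = -3*M (a(M) = M + M*(-4) = M - 4*M = -3*M)
u(F(5), -18) - a(22) = -18*(2 - 18) - (-3)*22 = -18*(-16) - 1*(-66) = 288 + 66 = 354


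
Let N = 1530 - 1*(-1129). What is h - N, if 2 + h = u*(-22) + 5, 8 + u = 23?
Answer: -2986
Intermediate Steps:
u = 15 (u = -8 + 23 = 15)
h = -327 (h = -2 + (15*(-22) + 5) = -2 + (-330 + 5) = -2 - 325 = -327)
N = 2659 (N = 1530 + 1129 = 2659)
h - N = -327 - 1*2659 = -327 - 2659 = -2986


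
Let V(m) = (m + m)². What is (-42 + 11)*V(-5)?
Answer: -3100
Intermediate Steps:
V(m) = 4*m² (V(m) = (2*m)² = 4*m²)
(-42 + 11)*V(-5) = (-42 + 11)*(4*(-5)²) = -124*25 = -31*100 = -3100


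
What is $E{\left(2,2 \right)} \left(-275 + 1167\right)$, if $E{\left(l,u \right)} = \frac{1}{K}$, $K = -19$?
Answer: $- \frac{892}{19} \approx -46.947$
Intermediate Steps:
$E{\left(l,u \right)} = - \frac{1}{19}$ ($E{\left(l,u \right)} = \frac{1}{-19} = - \frac{1}{19}$)
$E{\left(2,2 \right)} \left(-275 + 1167\right) = - \frac{-275 + 1167}{19} = \left(- \frac{1}{19}\right) 892 = - \frac{892}{19}$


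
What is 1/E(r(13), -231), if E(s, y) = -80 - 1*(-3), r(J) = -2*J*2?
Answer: -1/77 ≈ -0.012987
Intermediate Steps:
r(J) = -4*J
E(s, y) = -77 (E(s, y) = -80 + 3 = -77)
1/E(r(13), -231) = 1/(-77) = -1/77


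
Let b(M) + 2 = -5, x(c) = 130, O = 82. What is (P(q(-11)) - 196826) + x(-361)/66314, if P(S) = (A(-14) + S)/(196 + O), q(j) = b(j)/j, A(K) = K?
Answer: -19957000982865/101394106 ≈ -1.9683e+5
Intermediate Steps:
b(M) = -7 (b(M) = -2 - 5 = -7)
q(j) = -7/j
P(S) = -7/139 + S/278 (P(S) = (-14 + S)/(196 + 82) = (-14 + S)/278 = (-14 + S)*(1/278) = -7/139 + S/278)
(P(q(-11)) - 196826) + x(-361)/66314 = ((-7/139 + (-7/(-11))/278) - 196826) + 130/66314 = ((-7/139 + (-7*(-1/11))/278) - 196826) + 130*(1/66314) = ((-7/139 + (1/278)*(7/11)) - 196826) + 65/33157 = ((-7/139 + 7/3058) - 196826) + 65/33157 = (-147/3058 - 196826) + 65/33157 = -601894055/3058 + 65/33157 = -19957000982865/101394106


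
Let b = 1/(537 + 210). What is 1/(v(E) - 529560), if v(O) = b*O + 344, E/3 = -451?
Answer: -249/131775235 ≈ -1.8896e-6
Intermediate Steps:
b = 1/747 ≈ 0.0013387
E = -1353 (E = 3*(-451) = -1353)
v(O) = 344 + O/747 (v(O) = O/747 + 344 = 344 + O/747)
1/(v(E) - 529560) = 1/((344 + (1/747)*(-1353)) - 529560) = 1/((344 - 451/249) - 529560) = 1/(85205/249 - 529560) = 1/(-131775235/249) = -249/131775235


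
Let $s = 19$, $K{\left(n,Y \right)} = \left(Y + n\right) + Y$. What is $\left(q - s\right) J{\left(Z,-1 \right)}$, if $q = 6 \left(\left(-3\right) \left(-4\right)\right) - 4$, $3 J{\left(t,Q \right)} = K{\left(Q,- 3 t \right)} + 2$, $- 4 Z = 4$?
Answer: $\frac{343}{3} \approx 114.33$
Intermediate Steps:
$Z = -1$ ($Z = \left(- \frac{1}{4}\right) 4 = -1$)
$K{\left(n,Y \right)} = n + 2 Y$
$J{\left(t,Q \right)} = \frac{2}{3} - 2 t + \frac{Q}{3}$ ($J{\left(t,Q \right)} = \frac{\left(Q + 2 \left(- 3 t\right)\right) + 2}{3} = \frac{\left(Q - 6 t\right) + 2}{3} = \frac{2 + Q - 6 t}{3} = \frac{2}{3} - 2 t + \frac{Q}{3}$)
$q = 68$ ($q = 6 \cdot 12 - 4 = 72 - 4 = 68$)
$\left(q - s\right) J{\left(Z,-1 \right)} = \left(68 - 19\right) \left(\frac{2}{3} - -2 + \frac{1}{3} \left(-1\right)\right) = \left(68 - 19\right) \left(\frac{2}{3} + 2 - \frac{1}{3}\right) = 49 \cdot \frac{7}{3} = \frac{343}{3}$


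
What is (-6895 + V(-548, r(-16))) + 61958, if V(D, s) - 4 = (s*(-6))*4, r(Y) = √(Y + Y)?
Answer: 55067 - 96*I*√2 ≈ 55067.0 - 135.76*I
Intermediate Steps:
r(Y) = √2*√Y (r(Y) = √(2*Y) = √2*√Y)
V(D, s) = 4 - 24*s (V(D, s) = 4 + (s*(-6))*4 = 4 - 6*s*4 = 4 - 24*s)
(-6895 + V(-548, r(-16))) + 61958 = (-6895 + (4 - 24*√2*√(-16))) + 61958 = (-6895 + (4 - 24*√2*4*I)) + 61958 = (-6895 + (4 - 96*I*√2)) + 61958 = (-6891 - 96*I*√2) + 61958 = 55067 - 96*I*√2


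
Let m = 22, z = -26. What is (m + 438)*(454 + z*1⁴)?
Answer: 196880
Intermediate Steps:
(m + 438)*(454 + z*1⁴) = (22 + 438)*(454 - 26*1⁴) = 460*(454 - 26*1) = 460*(454 - 26) = 460*428 = 196880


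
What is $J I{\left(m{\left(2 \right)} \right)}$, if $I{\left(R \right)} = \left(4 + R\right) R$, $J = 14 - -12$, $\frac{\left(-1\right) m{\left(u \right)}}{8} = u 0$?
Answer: $0$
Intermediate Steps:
$m{\left(u \right)} = 0$ ($m{\left(u \right)} = - 8 u 0 = \left(-8\right) 0 = 0$)
$J = 26$ ($J = 14 + 12 = 26$)
$I{\left(R \right)} = R \left(4 + R\right)$
$J I{\left(m{\left(2 \right)} \right)} = 26 \cdot 0 \left(4 + 0\right) = 26 \cdot 0 \cdot 4 = 26 \cdot 0 = 0$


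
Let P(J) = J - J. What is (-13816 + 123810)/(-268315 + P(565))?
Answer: -109994/268315 ≈ -0.40994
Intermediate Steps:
P(J) = 0
(-13816 + 123810)/(-268315 + P(565)) = (-13816 + 123810)/(-268315 + 0) = 109994/(-268315) = 109994*(-1/268315) = -109994/268315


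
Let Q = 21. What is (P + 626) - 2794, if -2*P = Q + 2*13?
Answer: -4383/2 ≈ -2191.5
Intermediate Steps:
P = -47/2 (P = -(21 + 2*13)/2 = -(21 + 26)/2 = -½*47 = -47/2 ≈ -23.500)
(P + 626) - 2794 = (-47/2 + 626) - 2794 = 1205/2 - 2794 = -4383/2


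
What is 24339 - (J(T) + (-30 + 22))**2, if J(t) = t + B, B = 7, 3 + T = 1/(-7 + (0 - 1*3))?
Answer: 2432219/100 ≈ 24322.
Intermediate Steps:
T = -31/10 (T = -3 + 1/(-7 + (0 - 1*3)) = -3 + 1/(-7 + (0 - 3)) = -3 + 1/(-7 - 3) = -3 + 1/(-10) = -3 - 1/10 = -31/10 ≈ -3.1000)
J(t) = 7 + t (J(t) = t + 7 = 7 + t)
24339 - (J(T) + (-30 + 22))**2 = 24339 - ((7 - 31/10) + (-30 + 22))**2 = 24339 - (39/10 - 8)**2 = 24339 - (-41/10)**2 = 24339 - 1*1681/100 = 24339 - 1681/100 = 2432219/100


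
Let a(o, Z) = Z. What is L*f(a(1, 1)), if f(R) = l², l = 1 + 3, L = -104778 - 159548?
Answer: -4229216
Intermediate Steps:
L = -264326
l = 4
f(R) = 16 (f(R) = 4² = 16)
L*f(a(1, 1)) = -264326*16 = -4229216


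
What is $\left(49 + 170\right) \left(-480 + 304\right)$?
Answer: $-38544$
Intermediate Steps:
$\left(49 + 170\right) \left(-480 + 304\right) = 219 \left(-176\right) = -38544$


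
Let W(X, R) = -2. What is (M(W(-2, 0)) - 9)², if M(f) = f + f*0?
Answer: 121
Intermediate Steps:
M(f) = f (M(f) = f + 0 = f)
(M(W(-2, 0)) - 9)² = (-2 - 9)² = (-11)² = 121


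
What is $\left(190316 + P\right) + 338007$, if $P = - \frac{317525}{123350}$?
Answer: $\frac{2606732981}{4934} \approx 5.2832 \cdot 10^{5}$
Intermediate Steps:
$P = - \frac{12701}{4934}$ ($P = \left(-317525\right) \frac{1}{123350} = - \frac{12701}{4934} \approx -2.5742$)
$\left(190316 + P\right) + 338007 = \left(190316 - \frac{12701}{4934}\right) + 338007 = \frac{939006443}{4934} + 338007 = \frac{2606732981}{4934}$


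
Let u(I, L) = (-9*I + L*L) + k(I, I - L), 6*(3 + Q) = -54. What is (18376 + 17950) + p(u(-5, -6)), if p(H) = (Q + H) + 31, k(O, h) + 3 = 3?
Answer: 36426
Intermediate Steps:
Q = -12 (Q = -3 + (1/6)*(-54) = -3 - 9 = -12)
k(O, h) = 0 (k(O, h) = -3 + 3 = 0)
u(I, L) = L**2 - 9*I (u(I, L) = (-9*I + L*L) + 0 = (-9*I + L**2) + 0 = (L**2 - 9*I) + 0 = L**2 - 9*I)
p(H) = 19 + H (p(H) = (-12 + H) + 31 = 19 + H)
(18376 + 17950) + p(u(-5, -6)) = (18376 + 17950) + (19 + ((-6)**2 - 9*(-5))) = 36326 + (19 + (36 + 45)) = 36326 + (19 + 81) = 36326 + 100 = 36426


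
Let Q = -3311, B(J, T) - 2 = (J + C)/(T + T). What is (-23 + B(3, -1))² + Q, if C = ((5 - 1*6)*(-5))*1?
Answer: -2686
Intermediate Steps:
C = 5 (C = ((5 - 6)*(-5))*1 = -1*(-5)*1 = 5*1 = 5)
B(J, T) = 2 + (5 + J)/(2*T) (B(J, T) = 2 + (J + 5)/(T + T) = 2 + (5 + J)/((2*T)) = 2 + (5 + J)*(1/(2*T)) = 2 + (5 + J)/(2*T))
(-23 + B(3, -1))² + Q = (-23 + (½)*(5 + 3 + 4*(-1))/(-1))² - 3311 = (-23 + (½)*(-1)*(5 + 3 - 4))² - 3311 = (-23 + (½)*(-1)*4)² - 3311 = (-23 - 2)² - 3311 = (-25)² - 3311 = 625 - 3311 = -2686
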